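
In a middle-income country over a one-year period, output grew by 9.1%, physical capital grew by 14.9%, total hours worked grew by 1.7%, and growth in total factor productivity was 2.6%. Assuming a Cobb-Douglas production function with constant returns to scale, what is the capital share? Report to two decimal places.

The capital share is 0.36.

gY = gA + α·gK + (1−α)·gL, so gY − gA − gL = α(gK − gL).
9.1 − 2.6 − 1.7 = α × (14.9 − 1.7).
4.8 = 13.2 α, so α = 0.3636.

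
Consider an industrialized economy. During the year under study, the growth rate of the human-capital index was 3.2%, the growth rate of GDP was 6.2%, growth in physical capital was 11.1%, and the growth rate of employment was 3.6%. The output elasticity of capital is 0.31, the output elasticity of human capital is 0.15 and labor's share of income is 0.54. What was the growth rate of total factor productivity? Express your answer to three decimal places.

Total factor productivity grew 0.335%.

Labor's share = 1 − 0.31 − 0.15 = 0.54.
Physical capital: 0.31 × 11.1 = 3.441 pp.
The human-capital index: 0.15 × 3.2 = 0.48 pp.
Employment: 0.54 × 3.6 = 1.944 pp.
TFP growth = 6.2 − 5.865 = 0.335%.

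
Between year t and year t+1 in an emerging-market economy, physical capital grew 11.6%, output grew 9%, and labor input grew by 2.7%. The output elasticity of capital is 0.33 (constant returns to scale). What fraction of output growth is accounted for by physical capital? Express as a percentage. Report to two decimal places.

Physical capital contributed 0.33 × 11.6 = 3.828 pp.
Share of growth = 3.828 / 9 × 100 = 42.5333%.

Physical capital accounted for 42.53% of growth.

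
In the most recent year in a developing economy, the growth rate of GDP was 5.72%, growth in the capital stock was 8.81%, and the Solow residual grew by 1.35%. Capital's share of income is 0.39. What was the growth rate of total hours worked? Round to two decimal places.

Labor's share = 1 − 0.39 = 0.61.
gY = gA + 0.39×8.81 + 0.61×g.
0.61×g = 5.72 − 1.35 − 3.4359 = 0.9341.
g = 0.9341 / 0.61 = 1.5313%.

Total hours worked growth was 1.53%.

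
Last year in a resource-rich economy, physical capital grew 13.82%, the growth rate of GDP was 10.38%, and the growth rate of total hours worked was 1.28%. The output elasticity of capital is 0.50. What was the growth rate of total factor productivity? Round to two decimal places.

2.83%

Labor's share = 1 − 0.5 = 0.5.
Physical capital: 0.5 × 13.82 = 6.91 pp.
Total hours worked: 0.5 × 1.28 = 0.64 pp.
TFP growth = 10.38 − 7.55 = 2.83%.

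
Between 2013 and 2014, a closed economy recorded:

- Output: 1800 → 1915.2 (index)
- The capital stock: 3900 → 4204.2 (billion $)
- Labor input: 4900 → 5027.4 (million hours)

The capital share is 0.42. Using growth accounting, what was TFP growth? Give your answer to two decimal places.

1.62%

Output growth = (1915.2 − 1800) / 1800 = 6.4%.
The capital stock growth = (4204.2 − 3900) / 3900 = 7.8%.
Labor input growth = (5027.4 − 4900) / 4900 = 2.6%.
Labor's share = 1 − 0.42 = 0.58.
The capital stock: 0.42 × 7.8 = 3.276 pp.
Labor input: 0.58 × 2.6 = 1.508 pp.
TFP growth = 6.4 − 4.784 = 1.616%.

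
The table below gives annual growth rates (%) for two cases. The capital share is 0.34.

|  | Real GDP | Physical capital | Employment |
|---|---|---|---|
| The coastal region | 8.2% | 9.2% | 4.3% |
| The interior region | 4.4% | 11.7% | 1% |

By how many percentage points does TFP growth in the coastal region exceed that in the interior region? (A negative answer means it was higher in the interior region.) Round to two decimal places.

2.47 percentage points

Labor's share = 1 − 0.34 = 0.66.
The coastal region: TFP = 8.2 − 3.128 − 2.838 = 2.234%.
The interior region: TFP = 4.4 − 3.978 − 0.66 = -0.238%.
Difference = 2.234 − (-0.238) = 2.472 pp.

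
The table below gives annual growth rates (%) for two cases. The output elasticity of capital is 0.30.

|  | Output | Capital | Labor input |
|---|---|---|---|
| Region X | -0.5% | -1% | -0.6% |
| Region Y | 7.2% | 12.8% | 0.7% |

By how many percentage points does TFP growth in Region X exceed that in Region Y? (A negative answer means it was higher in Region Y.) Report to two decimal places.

-2.65 percentage points

Labor's share = 1 − 0.3 = 0.7.
Region X: TFP = -0.5 + 0.3 + 0.42 = 0.22%.
Region Y: TFP = 7.2 − 3.84 − 0.49 = 2.87%.
Difference = 0.22 − (2.87) = -2.65 pp.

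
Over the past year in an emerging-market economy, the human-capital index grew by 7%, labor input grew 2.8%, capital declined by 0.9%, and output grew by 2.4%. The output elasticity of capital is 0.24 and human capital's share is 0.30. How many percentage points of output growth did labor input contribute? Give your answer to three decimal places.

Labor's share = 1 − 0.24 − 0.3 = 0.46.
Contribution = share × growth = 0.46 × 2.8 = 1.288 pp.

1.288 pp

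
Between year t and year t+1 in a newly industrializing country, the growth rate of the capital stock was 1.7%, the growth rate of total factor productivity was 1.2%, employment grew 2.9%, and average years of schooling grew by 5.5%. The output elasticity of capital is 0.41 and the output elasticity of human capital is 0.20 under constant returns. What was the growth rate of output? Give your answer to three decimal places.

Labor's share = 1 − 0.41 − 0.2 = 0.39.
The capital stock: 0.41 × 1.7 = 0.697 pp.
Average years of schooling: 0.2 × 5.5 = 1.1 pp.
Employment: 0.39 × 2.9 = 1.131 pp.
Output growth = 1.2 + 2.928 = 4.128%.

Output growth was 4.128%.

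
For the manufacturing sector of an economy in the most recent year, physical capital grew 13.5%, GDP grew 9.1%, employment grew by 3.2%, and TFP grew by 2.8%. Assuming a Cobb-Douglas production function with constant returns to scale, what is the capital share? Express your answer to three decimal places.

The capital share is 0.301.

gY = gA + α·gK + (1−α)·gL, so gY − gA − gL = α(gK − gL).
9.1 − 2.8 − 3.2 = α × (13.5 − 3.2).
3.1 = 10.3 α, so α = 0.30097.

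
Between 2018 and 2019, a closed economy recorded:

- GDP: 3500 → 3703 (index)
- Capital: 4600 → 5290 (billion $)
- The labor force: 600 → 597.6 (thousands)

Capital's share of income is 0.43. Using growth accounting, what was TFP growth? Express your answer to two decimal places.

GDP growth = (3703 − 3500) / 3500 = 5.8%.
Capital growth = (5290 − 4600) / 4600 = 15%.
The labor force growth = (597.6 − 600) / 600 = -0.4%.
Labor's share = 1 − 0.43 = 0.57.
Capital: 0.43 × 15 = 6.45 pp.
The labor force: 0.57 × (-0.4) = -0.228 pp.
TFP growth = 5.8 − 6.222 = -0.422%.

-0.42%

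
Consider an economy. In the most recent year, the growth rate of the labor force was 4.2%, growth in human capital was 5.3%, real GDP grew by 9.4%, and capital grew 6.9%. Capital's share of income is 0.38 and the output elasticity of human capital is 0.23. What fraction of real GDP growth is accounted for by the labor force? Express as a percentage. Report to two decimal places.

Labor's share = 1 − 0.38 − 0.23 = 0.39.
The labor force contributed 0.39 × 4.2 = 1.638 pp.
Share of growth = 1.638 / 9.4 × 100 = 17.4255%.

The labor force accounted for 17.43% of growth.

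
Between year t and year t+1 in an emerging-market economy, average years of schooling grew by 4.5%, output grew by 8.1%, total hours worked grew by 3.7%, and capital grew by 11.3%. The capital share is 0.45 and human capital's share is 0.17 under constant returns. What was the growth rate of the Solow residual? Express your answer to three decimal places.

The Solow residual grew 0.844%.

Labor's share = 1 − 0.45 − 0.17 = 0.38.
Capital: 0.45 × 11.3 = 5.085 pp.
Average years of schooling: 0.17 × 4.5 = 0.765 pp.
Total hours worked: 0.38 × 3.7 = 1.406 pp.
TFP growth = 8.1 − 7.256 = 0.844%.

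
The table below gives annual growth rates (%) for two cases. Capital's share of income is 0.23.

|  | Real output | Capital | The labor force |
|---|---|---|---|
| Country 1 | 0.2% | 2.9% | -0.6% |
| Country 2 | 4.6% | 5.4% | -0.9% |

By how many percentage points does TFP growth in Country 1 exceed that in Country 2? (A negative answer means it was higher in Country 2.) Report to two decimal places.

Labor's share = 1 − 0.23 = 0.77.
Country 1: TFP = 0.2 − 0.667 + 0.462 = -0.005%.
Country 2: TFP = 4.6 − 1.242 + 0.693 = 4.051%.
Difference = -0.005 − (4.051) = -4.056 pp.

-4.06 percentage points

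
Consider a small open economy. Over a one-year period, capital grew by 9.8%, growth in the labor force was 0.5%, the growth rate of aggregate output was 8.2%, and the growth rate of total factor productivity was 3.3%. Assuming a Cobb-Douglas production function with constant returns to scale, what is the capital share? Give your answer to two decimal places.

α = 0.47

gY = gA + α·gK + (1−α)·gL, so gY − gA − gL = α(gK − gL).
8.2 − 3.3 − 0.5 = α × (9.8 − 0.5).
4.4 = 9.3 α, so α = 0.4731.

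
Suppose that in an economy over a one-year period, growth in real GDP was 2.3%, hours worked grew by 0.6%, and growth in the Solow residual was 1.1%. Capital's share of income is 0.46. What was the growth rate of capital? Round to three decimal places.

1.904%

Labor's share = 1 − 0.46 = 0.54.
gY = gA + 0.54×0.6 + 0.46×g.
0.46×g = 2.3 − 1.1 − 0.324 = 0.876.
g = 0.876 / 0.46 = 1.90435%.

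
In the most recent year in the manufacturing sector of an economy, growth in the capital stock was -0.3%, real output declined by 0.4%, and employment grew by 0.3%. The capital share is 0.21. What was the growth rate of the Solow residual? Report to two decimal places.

Labor's share = 1 − 0.21 = 0.79.
The capital stock: 0.21 × (-0.3) = -0.063 pp.
Employment: 0.79 × 0.3 = 0.237 pp.
TFP growth = -0.4 − 0.174 = -0.574%.

-0.57%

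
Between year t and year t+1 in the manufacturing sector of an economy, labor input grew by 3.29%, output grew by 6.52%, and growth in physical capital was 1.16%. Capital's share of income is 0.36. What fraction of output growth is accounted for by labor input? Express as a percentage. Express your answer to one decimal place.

Labor's share = 1 − 0.36 = 0.64.
Labor input contributed 0.64 × 3.29 = 2.1056 pp.
Share of growth = 2.1056 / 6.52 × 100 = 32.294%.

Labor input accounted for 32.3% of growth.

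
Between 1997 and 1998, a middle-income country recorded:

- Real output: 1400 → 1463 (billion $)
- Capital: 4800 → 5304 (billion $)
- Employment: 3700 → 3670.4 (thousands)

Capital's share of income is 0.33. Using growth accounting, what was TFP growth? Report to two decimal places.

Real output growth = (1463 − 1400) / 1400 = 4.5%.
Capital growth = (5304 − 4800) / 4800 = 10.5%.
Employment growth = (3670.4 − 3700) / 3700 = -0.8%.
Labor's share = 1 − 0.33 = 0.67.
Capital: 0.33 × 10.5 = 3.465 pp.
Employment: 0.67 × (-0.8) = -0.536 pp.
TFP growth = 4.5 − 2.929 = 1.571%.

1.57%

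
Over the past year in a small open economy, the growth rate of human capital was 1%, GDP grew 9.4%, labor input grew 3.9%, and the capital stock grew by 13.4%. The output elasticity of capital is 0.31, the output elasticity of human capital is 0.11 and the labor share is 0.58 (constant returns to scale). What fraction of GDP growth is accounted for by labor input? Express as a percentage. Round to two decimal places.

Labor input accounted for 24.06% of growth.

Labor's share = 1 − 0.31 − 0.11 = 0.58.
Labor input contributed 0.58 × 3.9 = 2.262 pp.
Share of growth = 2.262 / 9.4 × 100 = 24.0638%.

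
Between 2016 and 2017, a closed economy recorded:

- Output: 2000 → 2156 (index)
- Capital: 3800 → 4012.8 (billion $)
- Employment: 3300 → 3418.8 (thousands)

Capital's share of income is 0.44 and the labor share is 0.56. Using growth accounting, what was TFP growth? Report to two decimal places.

TFP grew 3.32%.

Output growth = (2156 − 2000) / 2000 = 7.8%.
Capital growth = (4012.8 − 3800) / 3800 = 5.6%.
Employment growth = (3418.8 − 3300) / 3300 = 3.6%.
Labor's share = 1 − 0.44 = 0.56.
Capital: 0.44 × 5.6 = 2.464 pp.
Employment: 0.56 × 3.6 = 2.016 pp.
TFP growth = 7.8 − 4.48 = 3.32%.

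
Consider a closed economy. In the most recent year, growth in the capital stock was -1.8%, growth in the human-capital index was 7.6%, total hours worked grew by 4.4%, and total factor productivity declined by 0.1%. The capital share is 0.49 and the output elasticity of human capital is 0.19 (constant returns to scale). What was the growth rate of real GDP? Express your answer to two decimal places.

Labor's share = 1 − 0.49 − 0.19 = 0.32.
The capital stock: 0.49 × (-1.8) = -0.882 pp.
The human-capital index: 0.19 × 7.6 = 1.444 pp.
Total hours worked: 0.32 × 4.4 = 1.408 pp.
Output growth = -0.1 + 1.97 = 1.87%.

1.87%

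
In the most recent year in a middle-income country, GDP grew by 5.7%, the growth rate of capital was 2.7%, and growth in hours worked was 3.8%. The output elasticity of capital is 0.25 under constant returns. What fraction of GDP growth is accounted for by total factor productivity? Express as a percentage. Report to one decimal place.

Total factor productivity accounted for 38.2% of growth.

Labor's share = 1 − 0.25 = 0.75.
Capital: 0.25 × 2.7 = 0.675 pp.
Hours worked: 0.75 × 3.8 = 2.85 pp.
TFP growth = 5.7 − 3.525 = 2.175%.
TFP share of growth = 2.175 / 5.7 × 100 = 38.158%.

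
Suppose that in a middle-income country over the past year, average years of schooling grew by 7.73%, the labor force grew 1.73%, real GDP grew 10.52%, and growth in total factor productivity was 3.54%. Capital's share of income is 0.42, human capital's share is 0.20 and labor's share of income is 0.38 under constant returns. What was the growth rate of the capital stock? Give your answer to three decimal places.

Labor's share = 1 − 0.42 − 0.2 = 0.38.
gY = gA + 0.2×7.73 + 0.38×1.73 + 0.42×g.
0.42×g = 10.52 − 3.54 − 2.2034 = 4.7766.
g = 4.7766 / 0.42 = 11.37286%.

11.373%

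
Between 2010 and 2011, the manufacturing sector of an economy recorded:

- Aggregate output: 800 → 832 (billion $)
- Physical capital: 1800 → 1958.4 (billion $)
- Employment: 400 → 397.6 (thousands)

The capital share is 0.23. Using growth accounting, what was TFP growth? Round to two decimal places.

2.44%

Aggregate output growth = (832 − 800) / 800 = 4%.
Physical capital growth = (1958.4 − 1800) / 1800 = 8.8%.
Employment growth = (397.6 − 400) / 400 = -0.6%.
Labor's share = 1 − 0.23 = 0.77.
Physical capital: 0.23 × 8.8 = 2.024 pp.
Employment: 0.77 × (-0.6) = -0.462 pp.
TFP growth = 4 − 1.562 = 2.438%.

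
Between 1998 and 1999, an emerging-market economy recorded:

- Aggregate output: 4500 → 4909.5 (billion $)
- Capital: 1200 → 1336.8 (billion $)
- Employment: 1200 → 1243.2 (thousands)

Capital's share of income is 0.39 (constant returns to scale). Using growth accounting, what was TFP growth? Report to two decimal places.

Aggregate output growth = (4909.5 − 4500) / 4500 = 9.1%.
Capital growth = (1336.8 − 1200) / 1200 = 11.4%.
Employment growth = (1243.2 − 1200) / 1200 = 3.6%.
Labor's share = 1 − 0.39 = 0.61.
Capital: 0.39 × 11.4 = 4.446 pp.
Employment: 0.61 × 3.6 = 2.196 pp.
TFP growth = 9.1 − 6.642 = 2.458%.

2.46%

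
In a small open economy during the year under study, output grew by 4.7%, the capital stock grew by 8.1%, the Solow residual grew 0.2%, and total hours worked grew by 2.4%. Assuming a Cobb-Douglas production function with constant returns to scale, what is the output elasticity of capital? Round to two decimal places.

gY = gA + α·gK + (1−α)·gL, so gY − gA − gL = α(gK − gL).
4.7 − 0.2 − 2.4 = α × (8.1 − 2.4).
2.1 = 5.7 α, so α = 0.3684.

α = 0.37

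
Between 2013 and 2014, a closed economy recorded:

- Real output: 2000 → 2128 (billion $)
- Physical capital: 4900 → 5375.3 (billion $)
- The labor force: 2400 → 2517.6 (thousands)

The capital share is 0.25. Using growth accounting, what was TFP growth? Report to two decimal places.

TFP grew 0.30%.

Real output growth = (2128 − 2000) / 2000 = 6.4%.
Physical capital growth = (5375.3 − 4900) / 4900 = 9.7%.
The labor force growth = (2517.6 − 2400) / 2400 = 4.9%.
Labor's share = 1 − 0.25 = 0.75.
Physical capital: 0.25 × 9.7 = 2.425 pp.
The labor force: 0.75 × 4.9 = 3.675 pp.
TFP growth = 6.4 − 6.1 = 0.3%.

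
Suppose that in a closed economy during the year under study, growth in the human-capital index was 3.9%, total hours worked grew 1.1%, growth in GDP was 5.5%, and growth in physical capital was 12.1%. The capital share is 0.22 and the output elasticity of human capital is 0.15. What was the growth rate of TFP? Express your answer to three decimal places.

Labor's share = 1 − 0.22 − 0.15 = 0.63.
Physical capital: 0.22 × 12.1 = 2.662 pp.
The human-capital index: 0.15 × 3.9 = 0.585 pp.
Total hours worked: 0.63 × 1.1 = 0.693 pp.
TFP growth = 5.5 − 3.94 = 1.56%.

1.560%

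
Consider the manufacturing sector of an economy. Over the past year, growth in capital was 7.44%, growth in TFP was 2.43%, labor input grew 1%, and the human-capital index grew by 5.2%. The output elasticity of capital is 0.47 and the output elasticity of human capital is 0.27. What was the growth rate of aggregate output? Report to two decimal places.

7.59%

Labor's share = 1 − 0.47 − 0.27 = 0.26.
Capital: 0.47 × 7.44 = 3.4968 pp.
The human-capital index: 0.27 × 5.2 = 1.404 pp.
Labor input: 0.26 × 1 = 0.26 pp.
Output growth = 2.43 + 5.1608 = 7.5908%.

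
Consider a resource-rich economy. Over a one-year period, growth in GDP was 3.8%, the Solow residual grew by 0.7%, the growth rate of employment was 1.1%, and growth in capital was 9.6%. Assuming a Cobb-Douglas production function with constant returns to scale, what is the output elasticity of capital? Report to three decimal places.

The output elasticity of capital is 0.235.

gY = gA + α·gK + (1−α)·gL, so gY − gA − gL = α(gK − gL).
3.8 − 0.7 − 1.1 = α × (9.6 − 1.1).
2 = 8.5 α, so α = 0.23529.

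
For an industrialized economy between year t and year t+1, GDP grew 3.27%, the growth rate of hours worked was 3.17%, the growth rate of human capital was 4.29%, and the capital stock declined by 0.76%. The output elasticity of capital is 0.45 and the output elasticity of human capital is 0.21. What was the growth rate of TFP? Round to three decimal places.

1.633%

Labor's share = 1 − 0.45 − 0.21 = 0.34.
The capital stock: 0.45 × (-0.76) = -0.342 pp.
Human capital: 0.21 × 4.29 = 0.9009 pp.
Hours worked: 0.34 × 3.17 = 1.0778 pp.
TFP growth = 3.27 − 1.6367 = 1.6333%.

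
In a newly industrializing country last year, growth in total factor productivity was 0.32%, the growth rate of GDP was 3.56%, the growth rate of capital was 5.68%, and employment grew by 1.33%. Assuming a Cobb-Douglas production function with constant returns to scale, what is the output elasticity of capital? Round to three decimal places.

gY = gA + α·gK + (1−α)·gL, so gY − gA − gL = α(gK − gL).
3.56 − 0.32 − 1.33 = α × (5.68 − 1.33).
1.91 = 4.35 α, so α = 0.43908.

α = 0.439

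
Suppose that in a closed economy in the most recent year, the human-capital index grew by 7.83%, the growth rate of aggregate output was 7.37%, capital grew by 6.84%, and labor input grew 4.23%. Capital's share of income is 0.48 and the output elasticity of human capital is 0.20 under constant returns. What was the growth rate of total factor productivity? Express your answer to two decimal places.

Labor's share = 1 − 0.48 − 0.2 = 0.32.
Capital: 0.48 × 6.84 = 3.2832 pp.
The human-capital index: 0.2 × 7.83 = 1.566 pp.
Labor input: 0.32 × 4.23 = 1.3536 pp.
TFP growth = 7.37 − 6.2028 = 1.1672%.

1.17%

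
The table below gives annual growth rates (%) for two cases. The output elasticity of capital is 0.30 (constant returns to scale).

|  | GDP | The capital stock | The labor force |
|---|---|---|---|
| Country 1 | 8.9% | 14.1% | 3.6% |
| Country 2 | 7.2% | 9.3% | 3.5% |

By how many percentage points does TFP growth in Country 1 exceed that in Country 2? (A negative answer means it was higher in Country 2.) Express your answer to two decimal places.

0.19 percentage points

Labor's share = 1 − 0.3 = 0.7.
Country 1: TFP = 8.9 − 4.23 − 2.52 = 2.15%.
Country 2: TFP = 7.2 − 2.79 − 2.45 = 1.96%.
Difference = 2.15 − (1.96) = 0.19 pp.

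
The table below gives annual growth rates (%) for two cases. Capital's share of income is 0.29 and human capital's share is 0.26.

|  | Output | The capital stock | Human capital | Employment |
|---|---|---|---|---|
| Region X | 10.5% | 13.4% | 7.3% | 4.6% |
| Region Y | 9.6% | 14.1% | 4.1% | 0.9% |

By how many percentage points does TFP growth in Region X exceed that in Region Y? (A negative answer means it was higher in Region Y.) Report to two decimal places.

-1.39 percentage points

Labor's share = 1 − 0.29 − 0.26 = 0.45.
Region X: TFP = 10.5 − 3.886 − 1.898 − 2.07 = 2.646%.
Region Y: TFP = 9.6 − 4.089 − 1.066 − 0.405 = 4.04%.
Difference = 2.646 − (4.04) = -1.394 pp.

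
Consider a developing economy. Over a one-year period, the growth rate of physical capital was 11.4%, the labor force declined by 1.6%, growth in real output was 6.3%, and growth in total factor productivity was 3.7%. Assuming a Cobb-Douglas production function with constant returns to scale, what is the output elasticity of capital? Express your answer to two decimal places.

α = 0.32

gY = gA + α·gK + (1−α)·gL, so gY − gA − gL = α(gK − gL).
6.3 − 3.7 + 1.6 = α × (11.4 − (-1.6)).
4.2 = 13 α, so α = 0.3231.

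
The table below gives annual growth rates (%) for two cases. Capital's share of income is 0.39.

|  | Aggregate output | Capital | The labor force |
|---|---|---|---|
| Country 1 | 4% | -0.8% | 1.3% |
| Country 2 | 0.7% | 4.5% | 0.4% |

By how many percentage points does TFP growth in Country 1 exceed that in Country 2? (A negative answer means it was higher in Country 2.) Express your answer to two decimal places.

4.82 percentage points

Labor's share = 1 − 0.39 = 0.61.
Country 1: TFP = 4 + 0.312 − 0.793 = 3.519%.
Country 2: TFP = 0.7 − 1.755 − 0.244 = -1.299%.
Difference = 3.519 − (-1.299) = 4.818 pp.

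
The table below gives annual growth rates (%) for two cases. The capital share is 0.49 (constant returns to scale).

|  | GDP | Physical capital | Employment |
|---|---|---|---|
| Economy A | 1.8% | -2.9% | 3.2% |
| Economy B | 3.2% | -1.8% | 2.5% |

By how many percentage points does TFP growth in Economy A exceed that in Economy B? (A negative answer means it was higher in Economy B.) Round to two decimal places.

Labor's share = 1 − 0.49 = 0.51.
Economy A: TFP = 1.8 + 1.421 − 1.632 = 1.589%.
Economy B: TFP = 3.2 + 0.882 − 1.275 = 2.807%.
Difference = 1.589 − (2.807) = -1.218 pp.

-1.22 percentage points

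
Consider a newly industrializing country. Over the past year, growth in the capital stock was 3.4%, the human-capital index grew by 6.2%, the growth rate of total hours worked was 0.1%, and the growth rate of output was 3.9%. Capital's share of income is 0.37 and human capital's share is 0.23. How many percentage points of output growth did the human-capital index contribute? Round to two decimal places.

Contribution = share × growth = 0.23 × 6.2 = 1.426 pp.

1.43 percentage points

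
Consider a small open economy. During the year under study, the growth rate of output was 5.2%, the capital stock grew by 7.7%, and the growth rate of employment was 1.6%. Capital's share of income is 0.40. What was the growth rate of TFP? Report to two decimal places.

Labor's share = 1 − 0.4 = 0.6.
The capital stock: 0.4 × 7.7 = 3.08 pp.
Employment: 0.6 × 1.6 = 0.96 pp.
TFP growth = 5.2 − 4.04 = 1.16%.

TFP growth was 1.16%.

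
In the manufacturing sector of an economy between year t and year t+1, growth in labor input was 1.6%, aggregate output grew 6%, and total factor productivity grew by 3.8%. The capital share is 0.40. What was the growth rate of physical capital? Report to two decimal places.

Physical capital growth was 3.10%.

Labor's share = 1 − 0.4 = 0.6.
gY = gA + 0.6×1.6 + 0.4×g.
0.4×g = 6 − 3.8 − 0.96 = 1.24.
g = 1.24 / 0.4 = 3.1%.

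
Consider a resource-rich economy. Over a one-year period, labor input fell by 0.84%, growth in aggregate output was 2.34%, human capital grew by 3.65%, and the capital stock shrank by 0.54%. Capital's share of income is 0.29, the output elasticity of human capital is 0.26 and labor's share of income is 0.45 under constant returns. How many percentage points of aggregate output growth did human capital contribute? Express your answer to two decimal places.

Contribution = share × growth = 0.26 × 3.65 = 0.949 pp.

0.95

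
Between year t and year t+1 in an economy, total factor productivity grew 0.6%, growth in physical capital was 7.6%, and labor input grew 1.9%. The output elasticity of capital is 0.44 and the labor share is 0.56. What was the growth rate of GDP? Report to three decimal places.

GDP growth was 5.008%.

Labor's share = 1 − 0.44 = 0.56.
Physical capital: 0.44 × 7.6 = 3.344 pp.
Labor input: 0.56 × 1.9 = 1.064 pp.
Output growth = 0.6 + 4.408 = 5.008%.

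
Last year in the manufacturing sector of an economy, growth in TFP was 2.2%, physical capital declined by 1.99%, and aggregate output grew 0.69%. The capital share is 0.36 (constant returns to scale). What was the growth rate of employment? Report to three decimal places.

-1.240%

Labor's share = 1 − 0.36 = 0.64.
gY = gA + 0.36×(-1.99) + 0.64×g.
0.64×g = 0.69 − 2.2 + 0.7164 = -0.7936.
g = -0.7936 / 0.64 = -1.24%.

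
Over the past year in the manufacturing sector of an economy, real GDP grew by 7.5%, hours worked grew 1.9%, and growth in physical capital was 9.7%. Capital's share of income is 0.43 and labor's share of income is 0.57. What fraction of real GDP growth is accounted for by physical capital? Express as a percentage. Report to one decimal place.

Physical capital contributed 0.43 × 9.7 = 4.171 pp.
Share of growth = 4.171 / 7.5 × 100 = 55.613%.

Physical capital accounted for 55.6% of growth.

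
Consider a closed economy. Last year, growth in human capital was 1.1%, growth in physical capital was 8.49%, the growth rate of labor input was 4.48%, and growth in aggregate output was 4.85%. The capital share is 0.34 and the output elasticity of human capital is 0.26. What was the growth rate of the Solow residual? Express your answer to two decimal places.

Labor's share = 1 − 0.34 − 0.26 = 0.4.
Physical capital: 0.34 × 8.49 = 2.8866 pp.
Human capital: 0.26 × 1.1 = 0.286 pp.
Labor input: 0.4 × 4.48 = 1.792 pp.
TFP growth = 4.85 − 4.9646 = -0.1146%.

-0.11%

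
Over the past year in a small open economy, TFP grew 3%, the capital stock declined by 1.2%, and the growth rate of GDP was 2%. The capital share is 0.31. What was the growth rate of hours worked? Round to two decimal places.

Labor's share = 1 − 0.31 = 0.69.
gY = gA + 0.31×(-1.2) + 0.69×g.
0.69×g = 2 − 3 + 0.372 = -0.628.
g = -0.628 / 0.69 = -0.9101%.

-0.91%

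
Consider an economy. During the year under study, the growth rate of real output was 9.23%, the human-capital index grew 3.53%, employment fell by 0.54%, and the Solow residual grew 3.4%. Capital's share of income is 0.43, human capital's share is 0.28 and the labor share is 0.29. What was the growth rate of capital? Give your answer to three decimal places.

Labor's share = 1 − 0.43 − 0.28 = 0.29.
gY = gA + 0.28×3.53 + 0.29×(-0.54) + 0.43×g.
0.43×g = 9.23 − 3.4 − 0.8318 = 4.9982.
g = 4.9982 / 0.43 = 11.62372%.

Capital growth was 11.624%.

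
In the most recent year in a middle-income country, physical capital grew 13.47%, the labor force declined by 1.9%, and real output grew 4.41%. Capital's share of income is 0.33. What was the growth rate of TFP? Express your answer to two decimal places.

1.24%

Labor's share = 1 − 0.33 = 0.67.
Physical capital: 0.33 × 13.47 = 4.4451 pp.
The labor force: 0.67 × (-1.9) = -1.273 pp.
TFP growth = 4.41 − 3.1721 = 1.2379%.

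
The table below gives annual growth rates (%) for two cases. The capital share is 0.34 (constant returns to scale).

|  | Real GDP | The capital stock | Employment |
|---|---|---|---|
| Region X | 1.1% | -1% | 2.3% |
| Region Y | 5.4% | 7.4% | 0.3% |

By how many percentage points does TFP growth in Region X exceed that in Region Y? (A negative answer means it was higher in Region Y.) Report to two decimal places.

-2.76 percentage points

Labor's share = 1 − 0.34 = 0.66.
Region X: TFP = 1.1 + 0.34 − 1.518 = -0.078%.
Region Y: TFP = 5.4 − 2.516 − 0.198 = 2.686%.
Difference = -0.078 − (2.686) = -2.764 pp.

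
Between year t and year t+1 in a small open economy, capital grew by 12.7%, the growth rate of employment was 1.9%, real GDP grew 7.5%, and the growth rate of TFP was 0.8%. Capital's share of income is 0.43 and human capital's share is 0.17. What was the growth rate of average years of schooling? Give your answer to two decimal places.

Labor's share = 1 − 0.43 − 0.17 = 0.4.
gY = gA + 0.43×12.7 + 0.4×1.9 + 0.17×g.
0.17×g = 7.5 − 0.8 − 6.221 = 0.479.
g = 0.479 / 0.17 = 2.8176%.

2.82%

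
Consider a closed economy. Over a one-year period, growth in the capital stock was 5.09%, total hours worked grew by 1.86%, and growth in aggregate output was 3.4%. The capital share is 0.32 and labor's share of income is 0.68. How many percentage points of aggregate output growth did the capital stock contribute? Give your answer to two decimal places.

1.63 percentage points

Contribution = share × growth = 0.32 × 5.09 = 1.6288 pp.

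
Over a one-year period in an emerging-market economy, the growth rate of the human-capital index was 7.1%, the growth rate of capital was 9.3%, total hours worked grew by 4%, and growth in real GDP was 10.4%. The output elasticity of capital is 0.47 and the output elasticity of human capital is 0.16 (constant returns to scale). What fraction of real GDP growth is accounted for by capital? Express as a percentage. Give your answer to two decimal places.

42.03%

Capital contributed 0.47 × 9.3 = 4.371 pp.
Share of growth = 4.371 / 10.4 × 100 = 42.0288%.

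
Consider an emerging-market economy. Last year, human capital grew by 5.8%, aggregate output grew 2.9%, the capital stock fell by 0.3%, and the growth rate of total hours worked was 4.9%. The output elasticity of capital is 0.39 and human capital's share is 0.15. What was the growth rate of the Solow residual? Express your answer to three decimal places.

Labor's share = 1 − 0.39 − 0.15 = 0.46.
The capital stock: 0.39 × (-0.3) = -0.117 pp.
Human capital: 0.15 × 5.8 = 0.87 pp.
Total hours worked: 0.46 × 4.9 = 2.254 pp.
TFP growth = 2.9 − 3.007 = -0.107%.

-0.107%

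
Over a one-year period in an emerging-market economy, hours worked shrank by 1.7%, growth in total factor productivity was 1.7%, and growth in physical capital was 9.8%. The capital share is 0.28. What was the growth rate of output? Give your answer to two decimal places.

Labor's share = 1 − 0.28 = 0.72.
Physical capital: 0.28 × 9.8 = 2.744 pp.
Hours worked: 0.72 × (-1.7) = -1.224 pp.
Output growth = 1.7 + 1.52 = 3.22%.

3.22%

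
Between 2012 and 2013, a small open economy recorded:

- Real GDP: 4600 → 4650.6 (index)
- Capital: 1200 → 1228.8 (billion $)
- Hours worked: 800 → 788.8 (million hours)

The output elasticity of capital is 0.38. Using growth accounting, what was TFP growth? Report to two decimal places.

1.06%

Real GDP growth = (4650.6 − 4600) / 4600 = 1.1%.
Capital growth = (1228.8 − 1200) / 1200 = 2.4%.
Hours worked growth = (788.8 − 800) / 800 = -1.4%.
Labor's share = 1 − 0.38 = 0.62.
Capital: 0.38 × 2.4 = 0.912 pp.
Hours worked: 0.62 × (-1.4) = -0.868 pp.
TFP growth = 1.1 − 0.044 = 1.056%.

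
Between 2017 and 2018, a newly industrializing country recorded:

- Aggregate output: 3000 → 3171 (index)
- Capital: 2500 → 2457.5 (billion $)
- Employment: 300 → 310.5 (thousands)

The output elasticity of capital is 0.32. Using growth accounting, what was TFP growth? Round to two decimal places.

3.86%

Aggregate output growth = (3171 − 3000) / 3000 = 5.7%.
Capital growth = (2457.5 − 2500) / 2500 = -1.7%.
Employment growth = (310.5 − 300) / 300 = 3.5%.
Labor's share = 1 − 0.32 = 0.68.
Capital: 0.32 × (-1.7) = -0.544 pp.
Employment: 0.68 × 3.5 = 2.38 pp.
TFP growth = 5.7 − 1.836 = 3.864%.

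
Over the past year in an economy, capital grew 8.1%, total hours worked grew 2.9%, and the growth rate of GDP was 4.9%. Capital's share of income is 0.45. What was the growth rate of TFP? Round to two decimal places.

Labor's share = 1 − 0.45 = 0.55.
Capital: 0.45 × 8.1 = 3.645 pp.
Total hours worked: 0.55 × 2.9 = 1.595 pp.
TFP growth = 4.9 − 5.24 = -0.34%.

-0.34%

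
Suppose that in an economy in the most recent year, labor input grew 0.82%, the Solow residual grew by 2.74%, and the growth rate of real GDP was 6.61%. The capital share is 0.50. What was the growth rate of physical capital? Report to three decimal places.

Physical capital growth was 6.920%.

Labor's share = 1 − 0.5 = 0.5.
gY = gA + 0.5×0.82 + 0.5×g.
0.5×g = 6.61 − 2.74 − 0.41 = 3.46.
g = 3.46 / 0.5 = 6.92%.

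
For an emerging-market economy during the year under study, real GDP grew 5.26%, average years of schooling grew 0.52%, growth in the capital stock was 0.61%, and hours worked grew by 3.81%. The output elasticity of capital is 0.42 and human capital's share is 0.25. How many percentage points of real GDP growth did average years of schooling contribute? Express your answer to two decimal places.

0.13

Contribution = share × growth = 0.25 × 0.52 = 0.13 pp.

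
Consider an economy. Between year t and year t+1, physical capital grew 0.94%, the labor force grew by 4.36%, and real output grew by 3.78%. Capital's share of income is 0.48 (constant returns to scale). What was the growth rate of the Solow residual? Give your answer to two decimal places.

The Solow residual grew 1.06%.

Labor's share = 1 − 0.48 = 0.52.
Physical capital: 0.48 × 0.94 = 0.4512 pp.
The labor force: 0.52 × 4.36 = 2.2672 pp.
TFP growth = 3.78 − 2.7184 = 1.0616%.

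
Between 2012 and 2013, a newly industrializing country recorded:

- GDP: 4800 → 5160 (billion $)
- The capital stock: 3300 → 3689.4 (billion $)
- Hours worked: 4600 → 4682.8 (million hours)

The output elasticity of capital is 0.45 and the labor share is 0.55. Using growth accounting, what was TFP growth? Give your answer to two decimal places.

GDP growth = (5160 − 4800) / 4800 = 7.5%.
The capital stock growth = (3689.4 − 3300) / 3300 = 11.8%.
Hours worked growth = (4682.8 − 4600) / 4600 = 1.8%.
Labor's share = 1 − 0.45 = 0.55.
The capital stock: 0.45 × 11.8 = 5.31 pp.
Hours worked: 0.55 × 1.8 = 0.99 pp.
TFP growth = 7.5 − 6.3 = 1.2%.

1.20%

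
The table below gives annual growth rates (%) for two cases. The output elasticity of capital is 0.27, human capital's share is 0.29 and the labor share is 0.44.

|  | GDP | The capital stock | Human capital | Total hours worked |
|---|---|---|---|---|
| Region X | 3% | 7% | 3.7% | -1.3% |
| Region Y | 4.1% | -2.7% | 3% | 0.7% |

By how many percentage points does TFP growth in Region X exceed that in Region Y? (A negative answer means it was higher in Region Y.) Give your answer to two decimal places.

Labor's share = 1 − 0.27 − 0.29 = 0.44.
Region X: TFP = 3 − 1.89 − 1.073 + 0.572 = 0.609%.
Region Y: TFP = 4.1 + 0.729 − 0.87 − 0.308 = 3.651%.
Difference = 0.609 − (3.651) = -3.042 pp.

-3.04 percentage points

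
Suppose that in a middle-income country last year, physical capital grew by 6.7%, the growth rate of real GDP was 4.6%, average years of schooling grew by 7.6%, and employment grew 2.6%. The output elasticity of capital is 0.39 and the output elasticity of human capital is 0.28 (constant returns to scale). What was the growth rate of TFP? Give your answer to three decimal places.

Labor's share = 1 − 0.39 − 0.28 = 0.33.
Physical capital: 0.39 × 6.7 = 2.613 pp.
Average years of schooling: 0.28 × 7.6 = 2.128 pp.
Employment: 0.33 × 2.6 = 0.858 pp.
TFP growth = 4.6 − 5.599 = -0.999%.

-0.999%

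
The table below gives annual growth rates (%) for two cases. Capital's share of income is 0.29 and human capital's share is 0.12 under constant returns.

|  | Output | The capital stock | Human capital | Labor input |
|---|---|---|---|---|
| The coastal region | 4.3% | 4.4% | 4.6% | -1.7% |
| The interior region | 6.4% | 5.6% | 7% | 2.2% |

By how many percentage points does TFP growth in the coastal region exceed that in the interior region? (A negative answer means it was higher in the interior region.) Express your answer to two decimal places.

0.84 percentage points

Labor's share = 1 − 0.29 − 0.12 = 0.59.
The coastal region: TFP = 4.3 − 1.276 − 0.552 + 1.003 = 3.475%.
The interior region: TFP = 6.4 − 1.624 − 0.84 − 1.298 = 2.638%.
Difference = 3.475 − (2.638) = 0.837 pp.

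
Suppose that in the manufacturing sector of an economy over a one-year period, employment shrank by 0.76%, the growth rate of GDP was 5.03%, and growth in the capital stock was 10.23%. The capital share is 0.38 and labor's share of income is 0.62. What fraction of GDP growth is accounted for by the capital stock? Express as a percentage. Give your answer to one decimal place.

The capital stock contributed 0.38 × 10.23 = 3.8874 pp.
Share of growth = 3.8874 / 5.03 × 100 = 77.284%.

77.3%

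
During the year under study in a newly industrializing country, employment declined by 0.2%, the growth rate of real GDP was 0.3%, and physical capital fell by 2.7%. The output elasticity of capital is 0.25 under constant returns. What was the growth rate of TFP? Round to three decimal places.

Labor's share = 1 − 0.25 = 0.75.
Physical capital: 0.25 × (-2.7) = -0.675 pp.
Employment: 0.75 × (-0.2) = -0.15 pp.
TFP growth = 0.3 + 0.825 = 1.125%.

TFP growth was 1.125%.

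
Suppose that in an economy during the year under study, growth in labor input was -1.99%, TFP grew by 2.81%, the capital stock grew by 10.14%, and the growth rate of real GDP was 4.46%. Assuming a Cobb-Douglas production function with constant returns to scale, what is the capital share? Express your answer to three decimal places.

gY = gA + α·gK + (1−α)·gL, so gY − gA − gL = α(gK − gL).
4.46 − 2.81 + 1.99 = α × (10.14 − (-1.99)).
3.64 = 12.13 α, so α = 0.30008.

The capital share is 0.300.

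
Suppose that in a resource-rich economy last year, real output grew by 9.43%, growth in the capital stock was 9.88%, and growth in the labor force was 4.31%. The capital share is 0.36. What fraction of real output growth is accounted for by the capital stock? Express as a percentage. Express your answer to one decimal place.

37.7%

The capital stock contributed 0.36 × 9.88 = 3.5568 pp.
Share of growth = 3.5568 / 9.43 × 100 = 37.718%.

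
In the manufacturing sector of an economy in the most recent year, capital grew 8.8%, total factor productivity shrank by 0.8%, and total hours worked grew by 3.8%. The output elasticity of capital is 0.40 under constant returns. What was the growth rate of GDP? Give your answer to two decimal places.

5.00%

Labor's share = 1 − 0.4 = 0.6.
Capital: 0.4 × 8.8 = 3.52 pp.
Total hours worked: 0.6 × 3.8 = 2.28 pp.
Output growth = -0.8 + 5.8 = 5%.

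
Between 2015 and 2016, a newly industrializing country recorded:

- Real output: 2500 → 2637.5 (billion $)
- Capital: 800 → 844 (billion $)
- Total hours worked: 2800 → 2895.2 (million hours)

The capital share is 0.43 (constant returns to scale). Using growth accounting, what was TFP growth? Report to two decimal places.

1.20%

Real output growth = (2637.5 − 2500) / 2500 = 5.5%.
Capital growth = (844 − 800) / 800 = 5.5%.
Total hours worked growth = (2895.2 − 2800) / 2800 = 3.4%.
Labor's share = 1 − 0.43 = 0.57.
Capital: 0.43 × 5.5 = 2.365 pp.
Total hours worked: 0.57 × 3.4 = 1.938 pp.
TFP growth = 5.5 − 4.303 = 1.197%.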